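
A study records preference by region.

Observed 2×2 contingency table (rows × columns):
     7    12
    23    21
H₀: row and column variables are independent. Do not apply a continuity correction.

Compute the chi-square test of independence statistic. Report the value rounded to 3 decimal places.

Row totals [19, 44], col totals [30, 33], n=63
χ² = (7−9.05)²/9.05 + (12−9.95)²/9.95 + (23−20.95)²/20.95 + (21−23.05)²/23.05 = 1.2667
df = 1

test statistic = 1.267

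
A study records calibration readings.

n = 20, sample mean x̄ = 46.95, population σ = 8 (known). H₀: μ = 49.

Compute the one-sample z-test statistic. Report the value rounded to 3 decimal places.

test statistic = -1.146

SE = σ/√n = 8/√20 = 1.7889
z = (x̄−μ₀)/SE = (46.95−49)/1.7889 = -1.1460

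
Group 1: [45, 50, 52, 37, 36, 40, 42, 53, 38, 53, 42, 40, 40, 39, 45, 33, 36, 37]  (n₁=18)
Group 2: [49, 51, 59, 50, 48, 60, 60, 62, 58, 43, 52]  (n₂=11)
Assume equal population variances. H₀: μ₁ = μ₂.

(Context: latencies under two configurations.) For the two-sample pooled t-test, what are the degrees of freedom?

df = n₁ + n₂ − 2 = 18 + 11 − 2 = 27

degrees of freedom = 27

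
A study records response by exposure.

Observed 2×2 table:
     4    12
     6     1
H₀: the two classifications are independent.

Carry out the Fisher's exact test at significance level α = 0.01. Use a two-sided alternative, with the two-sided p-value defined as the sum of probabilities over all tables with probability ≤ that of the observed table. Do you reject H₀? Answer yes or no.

reject H₀: no

Margins: r₁=16, r₂=7, c₁=10, c₂=13, n=23
p_obs = C(16,4)·C(7,6)/C(23,10); sum pmf over tables with pmf ≤ p_obs
p-value (two-sided) = 0.01862
At α=0.01: p ≥ α → fail to reject H₀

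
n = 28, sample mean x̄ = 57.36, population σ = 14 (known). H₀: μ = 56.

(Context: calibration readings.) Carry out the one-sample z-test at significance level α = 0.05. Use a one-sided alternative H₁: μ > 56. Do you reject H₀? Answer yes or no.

SE = σ/√n = 14/√28 = 2.6458
z = (x̄−μ₀)/SE = (57.36−56)/2.6458 = 0.5140
p-value (one-sided, H₁ greater) = 0.30361
At α=0.05: p ≥ α → fail to reject H₀

reject H₀: no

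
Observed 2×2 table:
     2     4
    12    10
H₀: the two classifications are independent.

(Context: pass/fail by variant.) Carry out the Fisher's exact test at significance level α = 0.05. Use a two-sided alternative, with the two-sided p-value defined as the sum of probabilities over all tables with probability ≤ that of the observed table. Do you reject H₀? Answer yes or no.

reject H₀: no

Margins: r₁=6, r₂=22, c₁=14, c₂=14, n=28
p_obs = C(6,2)·C(22,12)/C(28,14); sum pmf over tables with pmf ≤ p_obs
p-value (two-sided) = 0.64831
At α=0.05: p ≥ α → fail to reject H₀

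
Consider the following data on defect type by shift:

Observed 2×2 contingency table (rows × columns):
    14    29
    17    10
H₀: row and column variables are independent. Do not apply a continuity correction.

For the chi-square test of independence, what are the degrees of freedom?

df = (r−1)(c−1) = (2−1)·(2−1) = 1

degrees of freedom = 1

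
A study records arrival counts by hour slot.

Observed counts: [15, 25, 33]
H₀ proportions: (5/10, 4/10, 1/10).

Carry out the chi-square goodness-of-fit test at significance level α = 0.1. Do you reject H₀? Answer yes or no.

reject H₀: yes

n = 73; E_i = n·p_i = [36.50, 29.20, 7.30]
χ² = (15−36.50)²/36.50 + (25−29.20)²/29.20 + (33−7.30)²/7.30 = 103.7466
df = 2
p-value (upper-tail) = 0.00000
At α=0.1: p < α → reject H₀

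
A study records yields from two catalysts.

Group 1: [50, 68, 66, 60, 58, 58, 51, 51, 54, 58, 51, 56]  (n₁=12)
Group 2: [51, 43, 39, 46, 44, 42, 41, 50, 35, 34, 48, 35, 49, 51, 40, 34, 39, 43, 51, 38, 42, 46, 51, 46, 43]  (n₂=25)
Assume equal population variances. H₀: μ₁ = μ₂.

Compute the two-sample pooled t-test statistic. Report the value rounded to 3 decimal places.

test statistic = 6.756

x̄₁=56.750, s₁=5.879, n₁=12
x̄₂=43.240, s₂=5.607, n₂=25
s_p² = [11·5.879² + 24·5.607²]/35 = 32.4231
SE = √(s_p²·(1/12+1/25)) = 1.9997
t = (56.750−43.240)/1.9997 = 6.7560
df = 35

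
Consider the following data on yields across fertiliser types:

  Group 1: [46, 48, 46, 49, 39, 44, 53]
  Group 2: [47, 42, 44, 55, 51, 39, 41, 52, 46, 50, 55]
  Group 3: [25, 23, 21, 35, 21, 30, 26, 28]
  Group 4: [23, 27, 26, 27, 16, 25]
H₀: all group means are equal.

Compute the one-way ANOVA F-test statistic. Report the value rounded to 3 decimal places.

test statistic = 52.351

Group means [46.43, 47.45, 26.12, 24.00], grand mean 37.500
SSB = Σnᵢ(x̄ᵢ−x̄)² = 3776.683; SSW = ΣΣ(x−x̄ᵢ)² = 673.317
MSB = 3776.683/3 = 1258.8945; MSW = 673.317/28 = 24.0470
F = MSB/MSW = 52.3514
df = (3, 28)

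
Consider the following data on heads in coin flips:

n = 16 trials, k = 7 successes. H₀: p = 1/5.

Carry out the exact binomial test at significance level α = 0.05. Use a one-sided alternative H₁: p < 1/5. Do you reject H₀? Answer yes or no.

Exact binomial: n=16, k=7, p₀=1/5=0.2000
P(X≤7) from Σ C(n,i)·p₀^i·(1−p₀)^(n−i)
p-value (one-sided, H₁ less) = 0.99300
At α=0.05: p ≥ α → fail to reject H₀

reject H₀: no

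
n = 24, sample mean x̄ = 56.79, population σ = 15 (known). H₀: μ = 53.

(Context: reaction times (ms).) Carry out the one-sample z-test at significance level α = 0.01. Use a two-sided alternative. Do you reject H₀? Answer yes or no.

SE = σ/√n = 15/√24 = 3.0619
z = (x̄−μ₀)/SE = (56.79−53)/3.0619 = 1.2378
p-value (two-sided) = 0.21579
At α=0.01: p ≥ α → fail to reject H₀

reject H₀: no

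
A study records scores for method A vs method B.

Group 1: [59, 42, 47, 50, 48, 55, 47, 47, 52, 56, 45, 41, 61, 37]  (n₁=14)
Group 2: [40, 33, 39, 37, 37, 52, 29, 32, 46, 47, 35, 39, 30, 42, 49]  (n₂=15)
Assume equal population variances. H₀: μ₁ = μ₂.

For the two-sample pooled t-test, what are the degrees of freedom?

df = n₁ + n₂ − 2 = 14 + 15 − 2 = 27

degrees of freedom = 27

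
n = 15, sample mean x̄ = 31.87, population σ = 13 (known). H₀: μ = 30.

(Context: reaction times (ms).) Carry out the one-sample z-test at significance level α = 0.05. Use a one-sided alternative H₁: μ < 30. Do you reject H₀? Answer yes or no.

SE = σ/√n = 13/√15 = 3.3566
z = (x̄−μ₀)/SE = (31.87−30)/3.3566 = 0.5571
p-value (one-sided, H₁ less) = 0.71128
At α=0.05: p ≥ α → fail to reject H₀

reject H₀: no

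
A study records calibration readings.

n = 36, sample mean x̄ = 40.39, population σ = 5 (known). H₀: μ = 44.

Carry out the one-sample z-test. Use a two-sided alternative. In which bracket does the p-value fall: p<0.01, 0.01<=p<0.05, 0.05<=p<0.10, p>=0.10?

p-value bracket: p<0.01

SE = σ/√n = 5/√36 = 0.8333
z = (x̄−μ₀)/SE = (40.39−44)/0.8333 = -4.3320
p-value (two-sided) = 0.00001
→ bracket: p<0.01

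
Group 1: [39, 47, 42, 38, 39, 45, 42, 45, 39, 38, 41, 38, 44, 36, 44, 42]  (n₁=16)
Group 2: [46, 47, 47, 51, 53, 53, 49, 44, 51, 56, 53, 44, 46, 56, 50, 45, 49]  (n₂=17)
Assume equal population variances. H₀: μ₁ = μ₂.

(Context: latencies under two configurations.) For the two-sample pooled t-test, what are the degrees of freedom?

degrees of freedom = 31

df = n₁ + n₂ − 2 = 16 + 17 − 2 = 31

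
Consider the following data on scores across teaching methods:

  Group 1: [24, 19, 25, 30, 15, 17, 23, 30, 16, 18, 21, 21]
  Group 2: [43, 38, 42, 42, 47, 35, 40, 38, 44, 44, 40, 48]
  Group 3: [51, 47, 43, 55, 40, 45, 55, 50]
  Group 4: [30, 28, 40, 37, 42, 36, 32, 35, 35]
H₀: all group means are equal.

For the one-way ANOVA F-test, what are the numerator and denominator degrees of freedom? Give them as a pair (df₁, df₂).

degrees of freedom = [3, 37]

k = 4 groups, N = 41 total
df = (k−1, N−k) = (4−1, 41−4) = (3, 37)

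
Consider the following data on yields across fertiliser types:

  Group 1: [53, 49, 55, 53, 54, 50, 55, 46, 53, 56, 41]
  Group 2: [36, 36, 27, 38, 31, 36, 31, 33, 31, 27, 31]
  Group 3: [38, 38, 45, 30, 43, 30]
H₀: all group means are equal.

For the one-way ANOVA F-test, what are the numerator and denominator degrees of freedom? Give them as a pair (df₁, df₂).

k = 3 groups, N = 28 total
df = (k−1, N−k) = (3−1, 28−3) = (2, 25)

degrees of freedom = [2, 25]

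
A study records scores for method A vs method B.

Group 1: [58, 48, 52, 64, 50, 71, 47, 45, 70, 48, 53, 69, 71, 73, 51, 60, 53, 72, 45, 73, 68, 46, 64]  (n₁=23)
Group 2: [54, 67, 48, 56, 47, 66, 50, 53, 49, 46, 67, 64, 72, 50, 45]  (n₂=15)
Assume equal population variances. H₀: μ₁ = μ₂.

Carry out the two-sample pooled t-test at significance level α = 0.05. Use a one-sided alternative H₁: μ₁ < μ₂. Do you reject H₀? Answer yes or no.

reject H₀: no

x̄₁=58.739, s₁=10.476, n₁=23
x̄₂=55.600, s₂=9.101, n₂=15
s_p² = [22·10.476² + 14·9.101²]/36 = 99.2787
SE = √(s_p²·(1/23+1/15)) = 3.3068
t = (58.739−55.600)/3.3068 = 0.9493
df = 36
p-value (one-sided, H₁ less) = 0.82560
At α=0.05: p ≥ α → fail to reject H₀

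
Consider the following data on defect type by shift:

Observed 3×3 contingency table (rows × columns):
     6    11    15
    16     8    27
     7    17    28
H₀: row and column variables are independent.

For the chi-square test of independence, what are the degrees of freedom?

df = (r−1)(c−1) = (3−1)·(3−1) = 4

degrees of freedom = 4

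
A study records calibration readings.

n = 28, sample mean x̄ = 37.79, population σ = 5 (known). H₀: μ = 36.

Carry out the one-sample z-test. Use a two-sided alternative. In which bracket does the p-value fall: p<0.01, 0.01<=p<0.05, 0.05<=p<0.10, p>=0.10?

SE = σ/√n = 5/√28 = 0.9449
z = (x̄−μ₀)/SE = (37.79−36)/0.9449 = 1.8944
p-value (two-sided) = 0.05818
→ bracket: 0.05<=p<0.10

p-value bracket: 0.05<=p<0.10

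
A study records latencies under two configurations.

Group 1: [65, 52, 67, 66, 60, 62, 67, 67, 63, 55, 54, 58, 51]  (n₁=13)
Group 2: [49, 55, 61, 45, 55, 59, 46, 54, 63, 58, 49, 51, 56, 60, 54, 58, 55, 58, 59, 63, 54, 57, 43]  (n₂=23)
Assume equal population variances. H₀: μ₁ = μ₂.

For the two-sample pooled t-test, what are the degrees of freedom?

degrees of freedom = 34

df = n₁ + n₂ − 2 = 13 + 23 − 2 = 34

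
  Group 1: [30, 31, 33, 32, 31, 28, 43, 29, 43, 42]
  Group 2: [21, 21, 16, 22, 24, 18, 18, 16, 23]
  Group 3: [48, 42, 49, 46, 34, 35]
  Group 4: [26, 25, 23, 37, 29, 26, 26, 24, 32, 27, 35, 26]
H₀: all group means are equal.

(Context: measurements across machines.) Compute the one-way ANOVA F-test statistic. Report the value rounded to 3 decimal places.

Group means [34.20, 19.89, 42.33, 28.00], grand mean 30.027
SSB = Σnᵢ(x̄ᵢ−x̄)² = 2057.151; SSW = ΣΣ(x−x̄ᵢ)² = 823.822
MSB = 2057.151/3 = 685.7169; MSW = 823.822/33 = 24.9643
F = MSB/MSW = 27.4679
df = (3, 33)

test statistic = 27.468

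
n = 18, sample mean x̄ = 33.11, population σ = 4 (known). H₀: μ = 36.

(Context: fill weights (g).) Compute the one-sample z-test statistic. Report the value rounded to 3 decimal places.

SE = σ/√n = 4/√18 = 0.9428
z = (x̄−μ₀)/SE = (33.11−36)/0.9428 = -3.0653

test statistic = -3.065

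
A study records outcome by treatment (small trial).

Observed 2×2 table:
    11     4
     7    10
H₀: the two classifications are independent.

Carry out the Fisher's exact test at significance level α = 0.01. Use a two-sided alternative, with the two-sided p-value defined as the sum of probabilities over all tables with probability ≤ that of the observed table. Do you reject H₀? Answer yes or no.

Margins: r₁=15, r₂=17, c₁=18, c₂=14, n=32
p_obs = C(15,11)·C(17,7)/C(32,18); sum pmf over tables with pmf ≤ p_obs
p-value (two-sided) = 0.08697
At α=0.01: p ≥ α → fail to reject H₀

reject H₀: no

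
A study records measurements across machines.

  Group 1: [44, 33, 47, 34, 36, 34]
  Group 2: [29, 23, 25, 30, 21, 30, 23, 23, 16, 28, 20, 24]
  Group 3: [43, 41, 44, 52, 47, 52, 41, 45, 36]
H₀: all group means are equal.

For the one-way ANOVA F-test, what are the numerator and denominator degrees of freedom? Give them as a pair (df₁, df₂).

degrees of freedom = [2, 24]

k = 3 groups, N = 27 total
df = (k−1, N−k) = (3−1, 27−3) = (2, 24)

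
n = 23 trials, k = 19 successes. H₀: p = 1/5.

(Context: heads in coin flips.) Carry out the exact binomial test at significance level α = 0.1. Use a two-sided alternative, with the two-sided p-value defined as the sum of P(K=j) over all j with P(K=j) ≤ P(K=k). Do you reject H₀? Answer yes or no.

reject H₀: yes

Exact binomial: n=23, k=19, p₀=1/5=0.2000
P(X=j) = C(n,j)·p₀^j·(1−p₀)^(n−j); p = Σ P(X=j) over j with P(X=j) ≤ P(X=19)
p-value (two-sided) = 0.00000
At α=0.1: p < α → reject H₀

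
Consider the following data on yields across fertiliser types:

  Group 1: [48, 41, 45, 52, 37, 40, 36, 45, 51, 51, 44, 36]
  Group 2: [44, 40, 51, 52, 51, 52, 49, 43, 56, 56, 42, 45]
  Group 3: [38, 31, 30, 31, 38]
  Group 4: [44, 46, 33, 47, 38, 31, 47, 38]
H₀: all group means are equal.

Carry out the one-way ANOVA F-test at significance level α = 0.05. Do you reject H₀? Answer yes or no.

reject H₀: yes

Group means [43.83, 48.42, 33.60, 40.50], grand mean 43.216
SSB = Σnᵢ(x̄ᵢ−x̄)² = 850.487; SSW = ΣΣ(x−x̄ᵢ)² = 1059.783
MSB = 850.487/3 = 283.4956; MSW = 1059.783/33 = 32.1146
F = MSB/MSW = 8.8276
df = (3, 33)
p-value (upper-tail) = 0.00019
At α=0.05: p < α → reject H₀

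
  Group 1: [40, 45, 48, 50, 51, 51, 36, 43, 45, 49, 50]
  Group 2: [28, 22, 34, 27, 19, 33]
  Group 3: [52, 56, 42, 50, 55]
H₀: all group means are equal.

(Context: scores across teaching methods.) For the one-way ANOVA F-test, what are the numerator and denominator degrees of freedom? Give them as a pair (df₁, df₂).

degrees of freedom = [2, 19]

k = 3 groups, N = 22 total
df = (k−1, N−k) = (3−1, 22−3) = (2, 19)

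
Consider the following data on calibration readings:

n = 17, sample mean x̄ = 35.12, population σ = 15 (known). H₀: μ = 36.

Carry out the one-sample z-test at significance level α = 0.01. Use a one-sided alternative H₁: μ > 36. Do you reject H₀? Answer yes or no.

reject H₀: no

SE = σ/√n = 15/√17 = 3.6380
z = (x̄−μ₀)/SE = (35.12−36)/3.6380 = -0.2419
p-value (one-sided, H₁ greater) = 0.59557
At α=0.01: p ≥ α → fail to reject H₀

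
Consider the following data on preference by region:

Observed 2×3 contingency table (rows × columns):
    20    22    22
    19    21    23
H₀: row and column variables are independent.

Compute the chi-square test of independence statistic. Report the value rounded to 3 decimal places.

Row totals [64, 63], col totals [39, 43, 45], n=127
χ² = (20−19.65)²/19.65 + (22−21.67)²/21.67 + (22−22.68)²/22.68 + (19−19.35)²/19.35 + (21−21.33)²/21.33 + (23−22.32)²/22.32 = 0.0632
df = 2

test statistic = 0.063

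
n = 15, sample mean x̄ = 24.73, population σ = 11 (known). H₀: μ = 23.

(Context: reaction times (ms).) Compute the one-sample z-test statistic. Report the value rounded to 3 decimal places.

test statistic = 0.609

SE = σ/√n = 11/√15 = 2.8402
z = (x̄−μ₀)/SE = (24.73−23)/2.8402 = 0.6091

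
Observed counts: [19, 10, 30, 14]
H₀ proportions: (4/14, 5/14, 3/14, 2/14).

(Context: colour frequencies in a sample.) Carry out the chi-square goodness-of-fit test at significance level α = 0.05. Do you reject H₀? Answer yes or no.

n = 73; E_i = n·p_i = [20.86, 26.07, 15.64, 10.43]
χ² = (19−20.86)²/20.86 + (10−26.07)²/26.07 + (30−15.64)²/15.64 + (14−10.43)²/10.43 = 24.4726
df = 3
p-value (upper-tail) = 0.00002
At α=0.05: p < α → reject H₀

reject H₀: yes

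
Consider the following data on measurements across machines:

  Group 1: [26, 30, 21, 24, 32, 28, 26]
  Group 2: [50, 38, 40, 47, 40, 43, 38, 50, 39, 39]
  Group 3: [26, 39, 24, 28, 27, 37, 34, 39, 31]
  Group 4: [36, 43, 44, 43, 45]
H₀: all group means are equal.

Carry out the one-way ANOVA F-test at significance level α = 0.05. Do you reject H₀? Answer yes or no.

reject H₀: yes

Group means [26.71, 42.40, 31.67, 42.20], grand mean 35.710
SSB = Σnᵢ(x̄ᵢ−x̄)² = 1371.759; SSW = ΣΣ(x−x̄ᵢ)² = 610.629
MSB = 1371.759/3 = 457.2528; MSW = 610.629/27 = 22.6159
F = MSB/MSW = 20.2182
df = (3, 27)
p-value (upper-tail) = 0.00000
At α=0.05: p < α → reject H₀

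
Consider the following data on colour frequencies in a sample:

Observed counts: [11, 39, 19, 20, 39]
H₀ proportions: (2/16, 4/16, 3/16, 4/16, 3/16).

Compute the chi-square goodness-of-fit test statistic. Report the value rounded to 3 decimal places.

test statistic = 18.010

n = 128; E_i = n·p_i = [16.00, 32.00, 24.00, 32.00, 24.00]
χ² = (11−16.00)²/16.00 + (39−32.00)²/32.00 + (19−24.00)²/24.00 + (20−32.00)²/32.00 + (39−24.00)²/24.00 = 18.0104
df = 4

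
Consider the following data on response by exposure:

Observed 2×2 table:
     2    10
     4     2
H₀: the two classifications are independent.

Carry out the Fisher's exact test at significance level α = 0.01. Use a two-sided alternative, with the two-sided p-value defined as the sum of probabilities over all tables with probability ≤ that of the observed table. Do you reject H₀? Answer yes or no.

reject H₀: no

Margins: r₁=12, r₂=6, c₁=6, c₂=12, n=18
p_obs = C(12,2)·C(6,4)/C(18,6); sum pmf over tables with pmf ≤ p_obs
p-value (two-sided) = 0.10704
At α=0.01: p ≥ α → fail to reject H₀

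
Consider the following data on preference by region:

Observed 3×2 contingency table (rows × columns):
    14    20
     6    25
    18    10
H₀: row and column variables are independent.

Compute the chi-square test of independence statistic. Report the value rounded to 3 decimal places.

Row totals [34, 31, 28], col totals [38, 55], n=93
χ² = (14−13.89)²/13.89 + (20−20.11)²/20.11 + (6−12.67)²/12.67 + (25−18.33)²/18.33 + (18−11.44)²/11.44 + (10−16.56)²/16.56 = 12.2929
df = 2

test statistic = 12.293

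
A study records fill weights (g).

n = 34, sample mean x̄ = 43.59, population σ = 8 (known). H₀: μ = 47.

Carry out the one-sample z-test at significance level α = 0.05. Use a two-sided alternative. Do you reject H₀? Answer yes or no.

reject H₀: yes

SE = σ/√n = 8/√34 = 1.3720
z = (x̄−μ₀)/SE = (43.59−47)/1.3720 = -2.4854
p-value (two-sided) = 0.01294
At α=0.05: p < α → reject H₀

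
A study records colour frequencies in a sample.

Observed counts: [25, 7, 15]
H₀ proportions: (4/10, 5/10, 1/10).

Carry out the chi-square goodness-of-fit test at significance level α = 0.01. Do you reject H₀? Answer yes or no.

reject H₀: yes

n = 47; E_i = n·p_i = [18.80, 23.50, 4.70]
χ² = (25−18.80)²/18.80 + (7−23.50)²/23.50 + (15−4.70)²/4.70 = 36.2021
df = 2
p-value (upper-tail) = 0.00000
At α=0.01: p < α → reject H₀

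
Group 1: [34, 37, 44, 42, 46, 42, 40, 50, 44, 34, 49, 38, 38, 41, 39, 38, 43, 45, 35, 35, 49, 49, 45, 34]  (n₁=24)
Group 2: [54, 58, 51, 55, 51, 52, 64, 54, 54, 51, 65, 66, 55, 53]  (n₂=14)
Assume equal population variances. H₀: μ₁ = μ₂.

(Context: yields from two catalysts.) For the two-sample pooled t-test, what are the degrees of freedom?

df = n₁ + n₂ − 2 = 24 + 14 − 2 = 36

degrees of freedom = 36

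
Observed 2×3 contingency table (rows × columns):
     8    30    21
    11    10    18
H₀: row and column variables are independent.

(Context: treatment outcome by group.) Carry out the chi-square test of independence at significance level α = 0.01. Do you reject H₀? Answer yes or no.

reject H₀: no

Row totals [59, 39], col totals [19, 40, 39], n=98
χ² = (8−11.44)²/11.44 + (30−24.08)²/24.08 + (21−23.48)²/23.48 + (11−7.56)²/7.56 + (10−15.92)²/15.92 + (18−15.52)²/15.52 = 6.9106
df = 2
p-value (upper-tail) = 0.03158
At α=0.01: p ≥ α → fail to reject H₀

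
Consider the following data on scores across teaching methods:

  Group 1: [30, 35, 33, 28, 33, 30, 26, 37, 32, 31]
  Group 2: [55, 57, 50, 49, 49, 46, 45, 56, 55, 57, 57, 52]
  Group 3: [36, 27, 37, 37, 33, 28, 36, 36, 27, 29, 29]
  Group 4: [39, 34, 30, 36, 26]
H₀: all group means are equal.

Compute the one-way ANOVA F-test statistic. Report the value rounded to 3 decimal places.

Group means [31.50, 52.33, 32.27, 33.00], grand mean 38.500
SSB = Σnᵢ(x̄ᵢ−x̄)² = 3364.152; SSW = ΣΣ(x−x̄ᵢ)² = 595.348
MSB = 3364.152/3 = 1121.3838; MSW = 595.348/34 = 17.5102
F = MSB/MSW = 64.0416
df = (3, 34)

test statistic = 64.042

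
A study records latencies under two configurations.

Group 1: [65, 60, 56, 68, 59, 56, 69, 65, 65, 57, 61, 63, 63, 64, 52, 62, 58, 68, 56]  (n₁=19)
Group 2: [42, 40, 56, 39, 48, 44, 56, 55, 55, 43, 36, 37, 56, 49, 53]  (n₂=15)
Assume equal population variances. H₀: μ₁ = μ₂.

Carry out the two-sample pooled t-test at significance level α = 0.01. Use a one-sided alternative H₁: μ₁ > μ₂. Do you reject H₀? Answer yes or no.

reject H₀: yes

x̄₁=61.421, s₁=4.776, n₁=19
x̄₂=47.267, s₂=7.535, n₂=15
s_p² = [18·4.776² + 14·7.535²]/32 = 37.6739
SE = √(s_p²·(1/19+1/15)) = 2.1200
t = (61.421−47.267)/2.1200 = 6.6766
df = 32
p-value (one-sided, H₁ greater) = 0.00000
At α=0.01: p < α → reject H₀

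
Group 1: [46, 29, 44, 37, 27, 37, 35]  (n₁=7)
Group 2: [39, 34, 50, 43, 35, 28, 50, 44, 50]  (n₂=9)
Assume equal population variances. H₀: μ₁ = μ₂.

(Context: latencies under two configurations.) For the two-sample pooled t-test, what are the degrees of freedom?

df = n₁ + n₂ − 2 = 7 + 9 − 2 = 14

degrees of freedom = 14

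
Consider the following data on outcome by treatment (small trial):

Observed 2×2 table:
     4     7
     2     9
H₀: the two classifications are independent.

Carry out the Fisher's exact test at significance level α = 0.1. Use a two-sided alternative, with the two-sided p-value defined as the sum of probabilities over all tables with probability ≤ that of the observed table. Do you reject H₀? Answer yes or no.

reject H₀: no

Margins: r₁=11, r₂=11, c₁=6, c₂=16, n=22
p_obs = C(11,4)·C(11,2)/C(22,6); sum pmf over tables with pmf ≤ p_obs
p-value (two-sided) = 0.63512
At α=0.1: p ≥ α → fail to reject H₀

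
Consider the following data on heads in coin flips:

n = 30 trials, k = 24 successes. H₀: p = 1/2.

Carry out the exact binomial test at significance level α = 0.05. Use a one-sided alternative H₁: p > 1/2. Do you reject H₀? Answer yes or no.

reject H₀: yes

Exact binomial: n=30, k=24, p₀=1/2=0.5000
P(X≥24) from Σ C(n,i)·p₀^i·(1−p₀)^(n−i)
p-value (one-sided, H₁ greater) = 0.00072
At α=0.05: p < α → reject H₀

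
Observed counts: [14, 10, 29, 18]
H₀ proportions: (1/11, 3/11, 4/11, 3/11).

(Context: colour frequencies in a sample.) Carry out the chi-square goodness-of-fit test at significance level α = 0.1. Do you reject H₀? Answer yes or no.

reject H₀: yes

n = 71; E_i = n·p_i = [6.45, 19.36, 25.82, 19.36]
χ² = (14−6.45)²/6.45 + (10−19.36)²/19.36 + (29−25.82)²/25.82 + (18−19.36)²/19.36 = 13.8369
df = 3
p-value (upper-tail) = 0.00314
At α=0.1: p < α → reject H₀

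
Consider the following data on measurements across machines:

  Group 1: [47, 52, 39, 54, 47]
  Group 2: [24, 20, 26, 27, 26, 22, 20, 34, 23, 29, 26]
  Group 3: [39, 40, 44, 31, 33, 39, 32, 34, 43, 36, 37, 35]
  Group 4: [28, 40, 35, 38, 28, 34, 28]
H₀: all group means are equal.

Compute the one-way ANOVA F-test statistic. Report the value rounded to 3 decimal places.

test statistic = 30.500

Group means [47.80, 25.18, 36.92, 33.00], grand mean 34.000
SSB = Σnᵢ(x̄ᵢ−x̄)² = 1916.647; SSW = ΣΣ(x−x̄ᵢ)² = 649.353
MSB = 1916.647/3 = 638.8823; MSW = 649.353/31 = 20.9469
F = MSB/MSW = 30.5001
df = (3, 31)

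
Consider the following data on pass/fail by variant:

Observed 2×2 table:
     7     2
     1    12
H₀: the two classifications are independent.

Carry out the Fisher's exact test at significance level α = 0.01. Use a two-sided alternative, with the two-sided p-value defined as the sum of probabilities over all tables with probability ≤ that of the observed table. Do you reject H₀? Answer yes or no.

reject H₀: yes

Margins: r₁=9, r₂=13, c₁=8, c₂=14, n=22
p_obs = C(9,7)·C(13,1)/C(22,8); sum pmf over tables with pmf ≤ p_obs
p-value (two-sided) = 0.00149
At α=0.01: p < α → reject H₀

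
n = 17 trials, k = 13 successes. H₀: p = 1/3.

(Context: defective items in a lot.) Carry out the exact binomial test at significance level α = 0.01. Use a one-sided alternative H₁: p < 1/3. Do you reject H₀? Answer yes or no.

Exact binomial: n=17, k=13, p₀=1/3=0.3333
P(X≤13) from Σ C(n,i)·p₀^i·(1−p₀)^(n−i)
p-value (one-sided, H₁ less) = 0.99995
At α=0.01: p ≥ α → fail to reject H₀

reject H₀: no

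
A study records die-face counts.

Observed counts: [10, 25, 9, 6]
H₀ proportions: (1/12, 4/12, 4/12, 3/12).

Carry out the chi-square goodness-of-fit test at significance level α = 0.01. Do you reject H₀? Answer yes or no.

n = 50; E_i = n·p_i = [4.17, 16.67, 16.67, 12.50]
χ² = (10−4.17)²/4.17 + (25−16.67)²/16.67 + (9−16.67)²/16.67 + (6−12.50)²/12.50 = 19.2400
df = 3
p-value (upper-tail) = 0.00024
At α=0.01: p < α → reject H₀

reject H₀: yes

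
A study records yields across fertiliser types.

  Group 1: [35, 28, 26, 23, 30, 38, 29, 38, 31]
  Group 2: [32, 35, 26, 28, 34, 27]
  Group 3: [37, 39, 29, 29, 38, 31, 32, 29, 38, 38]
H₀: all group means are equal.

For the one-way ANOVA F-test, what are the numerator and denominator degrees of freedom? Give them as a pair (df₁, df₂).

k = 3 groups, N = 25 total
df = (k−1, N−k) = (3−1, 25−3) = (2, 22)

degrees of freedom = [2, 22]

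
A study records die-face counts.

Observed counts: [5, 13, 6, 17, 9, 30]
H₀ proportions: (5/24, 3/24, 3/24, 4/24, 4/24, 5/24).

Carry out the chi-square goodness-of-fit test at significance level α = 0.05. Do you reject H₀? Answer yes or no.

n = 80; E_i = n·p_i = [16.67, 10.00, 10.00, 13.33, 13.33, 16.67]
χ² = (5−16.67)²/16.67 + (13−10.00)²/10.00 + (6−10.00)²/10.00 + (17−13.33)²/13.33 + (9−13.33)²/13.33 + (30−16.67)²/16.67 = 23.7500
df = 5
p-value (upper-tail) = 0.00024
At α=0.05: p < α → reject H₀

reject H₀: yes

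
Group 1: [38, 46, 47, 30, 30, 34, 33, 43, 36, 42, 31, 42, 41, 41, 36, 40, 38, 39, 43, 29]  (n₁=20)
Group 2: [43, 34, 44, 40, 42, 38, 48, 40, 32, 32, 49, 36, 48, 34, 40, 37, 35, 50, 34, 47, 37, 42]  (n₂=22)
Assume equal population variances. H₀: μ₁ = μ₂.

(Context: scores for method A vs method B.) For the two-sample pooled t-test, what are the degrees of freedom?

degrees of freedom = 40

df = n₁ + n₂ − 2 = 20 + 22 − 2 = 40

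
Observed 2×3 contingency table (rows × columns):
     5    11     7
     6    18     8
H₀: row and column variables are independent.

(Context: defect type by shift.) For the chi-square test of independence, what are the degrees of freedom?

degrees of freedom = 2

df = (r−1)(c−1) = (2−1)·(3−1) = 2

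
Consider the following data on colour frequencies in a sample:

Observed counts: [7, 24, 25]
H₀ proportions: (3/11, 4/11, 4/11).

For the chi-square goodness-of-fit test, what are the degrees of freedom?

df = k − 1 = 3 − 1 = 2

degrees of freedom = 2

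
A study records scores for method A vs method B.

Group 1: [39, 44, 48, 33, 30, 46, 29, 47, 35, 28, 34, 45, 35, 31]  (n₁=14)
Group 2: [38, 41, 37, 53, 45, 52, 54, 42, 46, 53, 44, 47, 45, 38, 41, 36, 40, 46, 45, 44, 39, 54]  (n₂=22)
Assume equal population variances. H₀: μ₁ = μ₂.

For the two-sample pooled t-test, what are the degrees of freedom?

df = n₁ + n₂ − 2 = 14 + 22 − 2 = 34

degrees of freedom = 34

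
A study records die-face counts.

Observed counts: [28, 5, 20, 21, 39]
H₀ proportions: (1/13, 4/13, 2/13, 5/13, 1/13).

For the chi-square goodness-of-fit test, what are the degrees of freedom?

df = k − 1 = 5 − 1 = 4

degrees of freedom = 4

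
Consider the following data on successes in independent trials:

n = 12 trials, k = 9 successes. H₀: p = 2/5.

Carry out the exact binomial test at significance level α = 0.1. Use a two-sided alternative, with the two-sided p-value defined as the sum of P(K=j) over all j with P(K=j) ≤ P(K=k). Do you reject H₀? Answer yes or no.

Exact binomial: n=12, k=9, p₀=2/5=0.4000
P(X=j) = C(n,j)·p₀^j·(1−p₀)^(n−j); p = Σ P(X=j) over j with P(X=j) ≤ P(X=9)
p-value (two-sided) = 0.01744
At α=0.1: p < α → reject H₀

reject H₀: yes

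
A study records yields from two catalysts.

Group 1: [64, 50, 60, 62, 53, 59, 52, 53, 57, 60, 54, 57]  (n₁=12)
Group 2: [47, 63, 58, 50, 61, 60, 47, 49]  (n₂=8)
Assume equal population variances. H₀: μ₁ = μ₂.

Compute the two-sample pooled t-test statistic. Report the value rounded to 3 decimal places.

test statistic = 0.959

x̄₁=56.750, s₁=4.372, n₁=12
x̄₂=54.375, s₂=6.760, n₂=8
s_p² = [11·4.372² + 7·6.760²]/18 = 29.4514
SE = √(s_p²·(1/12+1/8)) = 2.4770
t = (56.750−54.375)/2.4770 = 0.9588
df = 18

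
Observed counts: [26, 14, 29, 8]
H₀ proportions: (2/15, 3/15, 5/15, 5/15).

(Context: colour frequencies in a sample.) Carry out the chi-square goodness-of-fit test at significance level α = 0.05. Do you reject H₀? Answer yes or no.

n = 77; E_i = n·p_i = [10.27, 15.40, 25.67, 25.67]
χ² = (26−10.27)²/10.27 + (14−15.40)²/15.40 + (29−25.67)²/25.67 + (8−25.67)²/25.67 = 36.8312
df = 3
p-value (upper-tail) = 0.00000
At α=0.05: p < α → reject H₀

reject H₀: yes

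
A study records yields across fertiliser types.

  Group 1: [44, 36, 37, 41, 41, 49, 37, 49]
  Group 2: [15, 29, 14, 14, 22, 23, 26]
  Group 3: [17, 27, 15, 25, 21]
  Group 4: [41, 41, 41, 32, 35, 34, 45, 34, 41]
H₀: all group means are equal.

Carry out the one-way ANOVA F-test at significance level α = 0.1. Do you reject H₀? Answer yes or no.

Group means [41.75, 20.43, 21.00, 38.22], grand mean 31.931
SSB = Σnᵢ(x̄ᵢ−x̄)² = 2651.092; SSW = ΣΣ(x−x̄ᵢ)² = 680.770
MSB = 2651.092/3 = 883.6974; MSW = 680.770/25 = 27.2308
F = MSB/MSW = 32.4521
df = (3, 25)
p-value (upper-tail) = 0.00000
At α=0.1: p < α → reject H₀

reject H₀: yes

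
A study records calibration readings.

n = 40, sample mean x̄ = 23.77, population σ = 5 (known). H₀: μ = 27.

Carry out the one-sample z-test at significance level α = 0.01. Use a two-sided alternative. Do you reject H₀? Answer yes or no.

reject H₀: yes

SE = σ/√n = 5/√40 = 0.7906
z = (x̄−μ₀)/SE = (23.77−27)/0.7906 = -4.0857
p-value (two-sided) = 0.00004
At α=0.01: p < α → reject H₀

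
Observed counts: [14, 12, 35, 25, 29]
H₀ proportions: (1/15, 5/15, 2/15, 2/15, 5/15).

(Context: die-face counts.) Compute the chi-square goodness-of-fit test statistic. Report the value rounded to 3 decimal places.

n = 115; E_i = n·p_i = [7.67, 38.33, 15.33, 15.33, 38.33]
χ² = (14−7.67)²/7.67 + (12−38.33)²/38.33 + (35−15.33)²/15.33 + (25−15.33)²/15.33 + (29−38.33)²/38.33 = 56.9130
df = 4

test statistic = 56.913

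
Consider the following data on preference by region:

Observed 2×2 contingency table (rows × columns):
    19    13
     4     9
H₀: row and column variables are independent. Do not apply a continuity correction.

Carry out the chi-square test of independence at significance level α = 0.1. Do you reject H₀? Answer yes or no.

reject H₀: yes

Row totals [32, 13], col totals [23, 22], n=45
χ² = (19−16.36)²/16.36 + (13−15.64)²/15.64 + (4−6.64)²/6.64 + (9−6.36)²/6.36 = 3.0273
df = 1
p-value (upper-tail) = 0.08187
At α=0.1: p < α → reject H₀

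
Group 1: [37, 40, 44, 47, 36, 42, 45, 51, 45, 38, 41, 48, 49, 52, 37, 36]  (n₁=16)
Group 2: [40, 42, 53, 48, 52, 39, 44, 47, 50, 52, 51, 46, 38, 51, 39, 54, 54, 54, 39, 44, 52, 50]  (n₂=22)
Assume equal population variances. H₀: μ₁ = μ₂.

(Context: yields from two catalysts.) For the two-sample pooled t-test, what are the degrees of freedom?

degrees of freedom = 36

df = n₁ + n₂ − 2 = 16 + 22 − 2 = 36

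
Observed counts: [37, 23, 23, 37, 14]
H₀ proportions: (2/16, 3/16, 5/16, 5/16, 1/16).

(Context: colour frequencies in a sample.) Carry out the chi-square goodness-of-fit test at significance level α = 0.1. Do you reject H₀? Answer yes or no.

n = 134; E_i = n·p_i = [16.75, 25.12, 41.88, 41.88, 8.38]
χ² = (37−16.75)²/16.75 + (23−25.12)²/25.12 + (23−41.88)²/41.88 + (37−41.88)²/41.88 + (14−8.38)²/8.38 = 37.5144
df = 4
p-value (upper-tail) = 0.00000
At α=0.1: p < α → reject H₀

reject H₀: yes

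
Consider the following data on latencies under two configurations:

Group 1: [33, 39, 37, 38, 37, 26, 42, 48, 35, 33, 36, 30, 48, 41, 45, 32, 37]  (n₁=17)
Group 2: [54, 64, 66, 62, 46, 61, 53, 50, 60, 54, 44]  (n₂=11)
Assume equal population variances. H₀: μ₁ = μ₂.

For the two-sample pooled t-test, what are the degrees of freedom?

degrees of freedom = 26

df = n₁ + n₂ − 2 = 17 + 11 − 2 = 26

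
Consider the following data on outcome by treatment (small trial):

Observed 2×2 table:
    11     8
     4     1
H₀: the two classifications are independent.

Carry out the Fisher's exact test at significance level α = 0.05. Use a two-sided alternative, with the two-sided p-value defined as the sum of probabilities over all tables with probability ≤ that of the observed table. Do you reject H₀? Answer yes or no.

Margins: r₁=19, r₂=5, c₁=15, c₂=9, n=24
p_obs = C(19,11)·C(5,4)/C(24,15); sum pmf over tables with pmf ≤ p_obs
p-value (two-sided) = 0.61462
At α=0.05: p ≥ α → fail to reject H₀

reject H₀: no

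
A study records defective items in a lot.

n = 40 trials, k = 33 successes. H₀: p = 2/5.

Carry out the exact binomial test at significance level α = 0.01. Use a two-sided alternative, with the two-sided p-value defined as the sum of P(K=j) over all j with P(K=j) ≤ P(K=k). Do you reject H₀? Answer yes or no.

Exact binomial: n=40, k=33, p₀=2/5=0.4000
P(X=j) = C(n,j)·p₀^j·(1−p₀)^(n−j); p = Σ P(X=j) over j with P(X=j) ≤ P(X=33)
p-value (two-sided) = 0.00000
At α=0.01: p < α → reject H₀

reject H₀: yes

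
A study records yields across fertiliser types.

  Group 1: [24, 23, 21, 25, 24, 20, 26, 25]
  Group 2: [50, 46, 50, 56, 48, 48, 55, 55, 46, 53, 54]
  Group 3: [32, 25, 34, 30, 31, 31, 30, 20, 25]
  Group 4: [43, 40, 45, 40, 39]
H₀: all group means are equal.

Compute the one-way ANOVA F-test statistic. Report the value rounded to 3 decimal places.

test statistic = 119.301

Group means [23.50, 51.00, 28.67, 41.40], grand mean 36.788
SSB = Σnᵢ(x̄ᵢ−x̄)² = 4334.315; SSW = ΣΣ(x−x̄ᵢ)² = 351.200
MSB = 4334.315/3 = 1444.7717; MSW = 351.200/29 = 12.1103
F = MSB/MSW = 119.3006
df = (3, 29)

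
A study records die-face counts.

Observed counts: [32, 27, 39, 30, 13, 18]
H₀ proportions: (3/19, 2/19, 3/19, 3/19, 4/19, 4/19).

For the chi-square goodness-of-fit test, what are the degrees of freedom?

degrees of freedom = 5

df = k − 1 = 6 − 1 = 5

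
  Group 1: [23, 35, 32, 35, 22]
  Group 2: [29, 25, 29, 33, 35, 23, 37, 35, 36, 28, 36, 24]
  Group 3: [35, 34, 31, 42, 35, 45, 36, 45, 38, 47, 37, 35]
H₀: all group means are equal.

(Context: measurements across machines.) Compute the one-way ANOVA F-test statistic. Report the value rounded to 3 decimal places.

test statistic = 7.845

Group means [29.40, 30.83, 38.33], grand mean 33.690
SSB = Σnᵢ(x̄ᵢ−x̄)² = 448.674; SSW = ΣΣ(x−x̄ᵢ)² = 743.533
MSB = 448.674/2 = 224.3368; MSW = 743.533/26 = 28.5974
F = MSB/MSW = 7.8446
df = (2, 26)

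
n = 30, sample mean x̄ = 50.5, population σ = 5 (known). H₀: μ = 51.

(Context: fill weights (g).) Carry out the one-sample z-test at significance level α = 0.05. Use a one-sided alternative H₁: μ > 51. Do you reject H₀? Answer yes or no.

SE = σ/√n = 5/√30 = 0.9129
z = (x̄−μ₀)/SE = (50.5−51)/0.9129 = -0.5477
p-value (one-sided, H₁ greater) = 0.70806
At α=0.05: p ≥ α → fail to reject H₀

reject H₀: no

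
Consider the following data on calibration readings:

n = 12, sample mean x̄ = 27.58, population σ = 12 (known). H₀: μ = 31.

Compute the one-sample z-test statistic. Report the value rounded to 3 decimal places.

test statistic = -0.987

SE = σ/√n = 12/√12 = 3.4641
z = (x̄−μ₀)/SE = (27.58−31)/3.4641 = -0.9873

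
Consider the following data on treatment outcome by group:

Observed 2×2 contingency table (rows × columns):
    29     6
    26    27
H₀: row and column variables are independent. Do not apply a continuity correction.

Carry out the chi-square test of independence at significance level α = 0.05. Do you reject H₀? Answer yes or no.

Row totals [35, 53], col totals [55, 33], n=88
χ² = (29−21.88)²/21.88 + (6−13.12)²/13.12 + (26−33.12)²/33.12 + (27−19.88)²/19.88 = 10.2754
df = 1
p-value (upper-tail) = 0.00135
At α=0.05: p < α → reject H₀

reject H₀: yes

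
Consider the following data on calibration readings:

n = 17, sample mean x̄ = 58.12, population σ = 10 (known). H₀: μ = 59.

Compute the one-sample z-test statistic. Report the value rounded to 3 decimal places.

SE = σ/√n = 10/√17 = 2.4254
z = (x̄−μ₀)/SE = (58.12−59)/2.4254 = -0.3628

test statistic = -0.363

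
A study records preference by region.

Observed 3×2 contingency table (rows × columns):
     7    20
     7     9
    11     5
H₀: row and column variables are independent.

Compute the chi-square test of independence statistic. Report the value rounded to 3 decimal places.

Row totals [27, 16, 16], col totals [25, 34], n=59
χ² = (7−11.44)²/11.44 + (20−15.56)²/15.56 + (7−6.78)²/6.78 + (9−9.22)²/9.22 + (11−6.78)²/6.78 + (5−9.22)²/9.22 = 7.5623
df = 2

test statistic = 7.562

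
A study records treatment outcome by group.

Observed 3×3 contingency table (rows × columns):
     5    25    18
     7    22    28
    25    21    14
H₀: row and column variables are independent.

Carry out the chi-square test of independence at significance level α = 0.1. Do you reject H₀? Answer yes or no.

reject H₀: yes

Row totals [48, 57, 60], col totals [37, 68, 60], n=165
χ² = (5−10.76)²/10.76 + (25−19.78)²/19.78 + (18−17.45)²/17.45 + (7−12.78)²/12.78 + (22−23.49)²/23.49 + (28−20.73)²/20.73 + (25−13.45)²/13.45 + (21−24.73)²/24.73 + (14−21.82)²/21.82 = 23.0122
df = 4
p-value (upper-tail) = 0.00013
At α=0.1: p < α → reject H₀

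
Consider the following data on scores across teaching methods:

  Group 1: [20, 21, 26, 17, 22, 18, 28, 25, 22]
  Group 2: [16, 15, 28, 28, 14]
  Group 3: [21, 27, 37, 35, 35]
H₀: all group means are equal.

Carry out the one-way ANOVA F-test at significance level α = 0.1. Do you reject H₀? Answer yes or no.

reject H₀: yes

Group means [22.11, 20.20, 31.00], grand mean 23.947
SSB = Σnᵢ(x̄ᵢ−x̄)² = 349.258; SSW = ΣΣ(x−x̄ᵢ)² = 495.689
MSB = 349.258/2 = 174.6292; MSW = 495.689/16 = 30.9806
F = MSB/MSW = 5.6367
df = (2, 16)
p-value (upper-tail) = 0.01403
At α=0.1: p < α → reject H₀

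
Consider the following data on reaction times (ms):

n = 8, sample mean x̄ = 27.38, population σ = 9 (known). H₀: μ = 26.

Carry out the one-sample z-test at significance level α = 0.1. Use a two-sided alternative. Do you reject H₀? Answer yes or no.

reject H₀: no

SE = σ/√n = 9/√8 = 3.1820
z = (x̄−μ₀)/SE = (27.38−26)/3.1820 = 0.4337
p-value (two-sided) = 0.66451
At α=0.1: p ≥ α → fail to reject H₀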